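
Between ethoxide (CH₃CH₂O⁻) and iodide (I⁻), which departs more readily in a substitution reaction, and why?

iodide (I⁻)

iodide (I⁻) is the better leaving group.
pKₐ(HI) ≈ -10 versus pKₐ(CH₃CH₂OH) ≈ 16: iodide (I⁻) is the much weaker base.
Large, highly polarisable; very weak base.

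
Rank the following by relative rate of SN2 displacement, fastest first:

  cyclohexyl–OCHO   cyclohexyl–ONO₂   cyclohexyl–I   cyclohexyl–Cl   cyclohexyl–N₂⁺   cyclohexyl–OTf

cyclohexyl–N₂⁺ > cyclohexyl–OTf > cyclohexyl–I > cyclohexyl–Cl > cyclohexyl–ONO₂ > cyclohexyl–OCHO

Identical carbon frameworks mean the comparison reduces to leaving-group quality.
Rank by basicity of the departing species: weakest base leaves most easily.
cyclohexyl–N₂⁺ loses N₂: no meaningful conjugate acid; N₂ departs as an exceptionally stable neutral molecule
cyclohexyl–OTf loses OTf⁻: pKₐ(CF₃SO₃H (triflic acid)) ≈ -14
cyclohexyl–I loses I⁻: pKₐ(HI) ≈ -10
cyclohexyl–Cl loses Cl⁻: pKₐ(HCl) ≈ -7
cyclohexyl–ONO₂ loses NO₃⁻: pKₐ(HNO₃) ≈ -1.3
cyclohexyl–OCHO loses HCOO⁻: pKₐ(HCOOH) ≈ 3.8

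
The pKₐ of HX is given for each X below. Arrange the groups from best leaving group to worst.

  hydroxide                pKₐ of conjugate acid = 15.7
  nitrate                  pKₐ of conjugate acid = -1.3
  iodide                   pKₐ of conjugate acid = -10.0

Lower conjugate-acid pKₐ ⇒ weaker base ⇒ better leaving group.
Sorting by the given values: iodide (-10.0), nitrate (-1.3), hydroxide (15.7).

iodide > nitrate > hydroxide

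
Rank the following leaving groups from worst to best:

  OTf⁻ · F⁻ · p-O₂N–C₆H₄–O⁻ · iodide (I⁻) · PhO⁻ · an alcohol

PhO⁻ < p-O₂N–C₆H₄–O⁻ < F⁻ < an alcohol < iodide (I⁻) < OTf⁻

The more stable X⁻ (or X) is on its own — i.e. the weaker a base it is — the better a leaving group it makes.
OTf⁻: pKₐ(CF₃SO₃H (triflic acid)) ≈ -14
iodide (I⁻): pKₐ(HI) ≈ -10
an alcohol: pKₐ(R'OH₂⁺) ≈ -2.4
F⁻: pKₐ(HF) ≈ 3.2
p-O₂N–C₆H₄–O⁻: pKₐ(p-nitrophenol) ≈ 7.2
PhO⁻: pKₐ(C₆H₅OH (phenol)) ≈ 10
The question asks for worst first, so the sequence is read in increasing leaving-group ability.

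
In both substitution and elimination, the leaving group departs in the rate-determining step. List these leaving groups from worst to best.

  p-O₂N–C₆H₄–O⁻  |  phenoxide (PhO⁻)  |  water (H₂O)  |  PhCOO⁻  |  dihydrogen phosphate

phenoxide (PhO⁻) < p-O₂N–C₆H₄–O⁻ < PhCOO⁻ < dihydrogen phosphate < water (H₂O)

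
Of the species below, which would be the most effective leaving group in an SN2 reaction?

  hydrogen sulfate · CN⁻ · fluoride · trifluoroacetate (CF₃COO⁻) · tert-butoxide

hydrogen sulfate

hydrogen sulfate: pKₐ(H₂SO₄) ≈ -3
trifluoroacetate (CF₃COO⁻): pKₐ(CF₃COOH) ≈ 0.2
fluoride: pKₐ(HF) ≈ 3.2
CN⁻: pKₐ(HCN) ≈ 9.2
tert-butoxide: pKₐ(t-BuOH) ≈ 18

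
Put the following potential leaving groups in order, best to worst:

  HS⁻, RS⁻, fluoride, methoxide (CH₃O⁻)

fluoride > HS⁻ > RS⁻ > methoxide (CH₃O⁻)

fluoride: pKₐ(HF) ≈ 3.2 — small and strongly basic; the poor halide leaving group
HS⁻: pKₐ(H₂S) ≈ 7
RS⁻: pKₐ(RSH (a thiol)) ≈ 10.5
methoxide (CH₃O⁻): pKₐ(CH₃OH) ≈ 15.5 — strong base; alkoxides do not leave unassisted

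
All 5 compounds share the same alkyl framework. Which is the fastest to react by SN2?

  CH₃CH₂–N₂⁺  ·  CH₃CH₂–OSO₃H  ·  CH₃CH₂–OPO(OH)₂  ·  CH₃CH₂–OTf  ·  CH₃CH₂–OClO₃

CH₃CH₂–N₂⁺

Same R in every case — rank the leaving groups.
The more stable X⁻ (or X) is on its own — i.e. the weaker a base it is — the better a leaving group it makes.
CH₃CH₂–N₂⁺ loses N₂: no meaningful conjugate acid; N₂ departs as an exceptionally stable neutral molecule
CH₃CH₂–OTf loses OTf⁻: pKₐ(CF₃SO₃H (triflic acid)) ≈ -14
CH₃CH₂–OClO₃ loses ClO₄⁻: pKₐ(HClO₄) ≈ -10
CH₃CH₂–OSO₃H loses HSO₄⁻: pKₐ(H₂SO₄) ≈ -3
CH₃CH₂–OPO(OH)₂ loses H₂PO₄⁻: pKₐ(H₃PO₄) ≈ 2.1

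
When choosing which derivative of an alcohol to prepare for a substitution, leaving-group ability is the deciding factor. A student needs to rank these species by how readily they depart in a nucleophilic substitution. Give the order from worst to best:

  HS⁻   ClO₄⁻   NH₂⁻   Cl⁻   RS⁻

NH₂⁻ < RS⁻ < HS⁻ < Cl⁻ < ClO₄⁻

The more stable X⁻ (or X) is on its own — i.e. the weaker a base it is — the better a leaving group it makes.
ClO₄⁻: pKₐ(HClO₄) ≈ -10 — extremely weak base; rarely used for safety reasons
Cl⁻: pKₐ(HCl) ≈ -7 — moderately weak base
HS⁻: pKₐ(H₂S) ≈ 7 — larger and more polarisable than the oxygen analogue
RS⁻: pKₐ(RSH (a thiol)) ≈ 10.5 — moderately basic; rarely leaves without activation
NH₂⁻: pKₐ(NH₃) ≈ 38
Reversing gives the worst-to-best order requested.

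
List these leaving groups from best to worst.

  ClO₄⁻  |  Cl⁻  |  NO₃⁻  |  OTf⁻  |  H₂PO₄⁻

A good leaving group is a weak base: the lower the pKₐ of its conjugate acid, the more readily it departs.
OTf⁻: pKₐ(CF₃SO₃H (triflic acid)) ≈ -14
ClO₄⁻: pKₐ(HClO₄) ≈ -10
Cl⁻: pKₐ(HCl) ≈ -7
NO₃⁻: pKₐ(HNO₃) ≈ -1.3
H₂PO₄⁻: pKₐ(H₃PO₄) ≈ 2.1

OTf⁻ > ClO₄⁻ > Cl⁻ > NO₃⁻ > H₂PO₄⁻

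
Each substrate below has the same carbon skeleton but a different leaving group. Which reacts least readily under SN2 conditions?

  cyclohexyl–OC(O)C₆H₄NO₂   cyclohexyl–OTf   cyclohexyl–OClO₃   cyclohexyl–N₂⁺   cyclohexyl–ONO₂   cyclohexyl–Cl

The skeletons are identical, so relative rate is governed entirely by leaving-group ability.
A good leaving group is a weak base: the lower the pKₐ of its conjugate acid, the more readily it departs.
cyclohexyl–N₂⁺ loses N₂: no meaningful conjugate acid; N₂ departs as an exceptionally stable neutral molecule
cyclohexyl–OTf loses OTf⁻: pKₐ(CF₃SO₃H (triflic acid)) ≈ -14
cyclohexyl–OClO₃ loses ClO₄⁻: pKₐ(HClO₄) ≈ -10
cyclohexyl–Cl loses Cl⁻: pKₐ(HCl) ≈ -7
cyclohexyl–ONO₂ loses NO₃⁻: pKₐ(HNO₃) ≈ -1.3
cyclohexyl–OC(O)C₆H₄NO₂ loses p-O₂N–C₆H₄–COO⁻: pKₐ(p-nitrobenzoic acid) ≈ 3.4

cyclohexyl–OC(O)C₆H₄NO₂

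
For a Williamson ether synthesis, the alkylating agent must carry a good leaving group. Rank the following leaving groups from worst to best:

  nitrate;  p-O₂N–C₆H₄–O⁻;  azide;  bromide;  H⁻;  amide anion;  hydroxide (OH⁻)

bromide: pKₐ(HBr) ≈ -9
nitrate: pKₐ(HNO₃) ≈ -1.3
azide: pKₐ(HN₃) ≈ 4.7
p-O₂N–C₆H₄–O⁻: pKₐ(p-nitrophenol) ≈ 7.2
hydroxide (OH⁻): pKₐ(H₂O) ≈ 15.7
H⁻: pKₐ(H₂) ≈ 36
amide anion: pKₐ(NH₃) ≈ 38
Reversing gives the worst-to-best order requested.

amide anion < H⁻ < hydroxide (OH⁻) < p-O₂N–C₆H₄–O⁻ < azide < nitrate < bromide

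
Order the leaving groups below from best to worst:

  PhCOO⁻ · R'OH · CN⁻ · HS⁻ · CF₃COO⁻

R'OH: pKₐ(R'OH₂⁺) ≈ -2.4 — neutral; leaves from a protonated ether (an oxonium ion, R–O(H)R'⁺)
CF₃COO⁻: pKₐ(CF₃COOH) ≈ 0.2 — strongly electron-withdrawing CF₃ stabilises the carboxylate
PhCOO⁻: pKₐ(C₆H₅COOH) ≈ 4.2
HS⁻: pKₐ(H₂S) ≈ 7
CN⁻: pKₐ(HCN) ≈ 9.2

R'OH > CF₃COO⁻ > PhCOO⁻ > HS⁻ > CN⁻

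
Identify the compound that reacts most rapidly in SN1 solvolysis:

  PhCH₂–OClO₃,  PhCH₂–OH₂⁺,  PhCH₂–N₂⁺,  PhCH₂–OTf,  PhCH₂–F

With the same alkyl group throughout, only the leaving group differentiates the rates.
Rank by basicity of the departing species: weakest base leaves most easily.
PhCH₂–N₂⁺ loses N₂: no meaningful conjugate acid; N₂ departs as an exceptionally stable neutral molecule
PhCH₂–OTf loses OTf⁻: pKₐ(CF₃SO₃H (triflic acid)) ≈ -14
PhCH₂–OClO₃ loses ClO₄⁻: pKₐ(HClO₄) ≈ -10
PhCH₂–OH₂⁺ loses H₂O: pKₐ(H₃O⁺) ≈ -1.7
PhCH₂–F loses F⁻: pKₐ(HF) ≈ 3.2

PhCH₂–N₂⁺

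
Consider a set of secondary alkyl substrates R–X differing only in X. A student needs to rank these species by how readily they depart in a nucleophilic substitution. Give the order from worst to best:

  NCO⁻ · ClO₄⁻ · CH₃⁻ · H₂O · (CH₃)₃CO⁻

A good leaving group is a weak base: the lower the pKₐ of its conjugate acid, the more readily it departs.
ClO₄⁻: pKₐ(HClO₄) ≈ -10
H₂O: pKₐ(H₃O⁺) ≈ -1.7
NCO⁻: pKₐ(HOCN) ≈ 3.5
(CH₃)₃CO⁻: pKₐ(t-BuOH) ≈ 18
CH₃⁻: pKₐ(CH₄) ≈ 48
Reversing gives the worst-to-best order requested.

CH₃⁻ < (CH₃)₃CO⁻ < NCO⁻ < H₂O < ClO₄⁻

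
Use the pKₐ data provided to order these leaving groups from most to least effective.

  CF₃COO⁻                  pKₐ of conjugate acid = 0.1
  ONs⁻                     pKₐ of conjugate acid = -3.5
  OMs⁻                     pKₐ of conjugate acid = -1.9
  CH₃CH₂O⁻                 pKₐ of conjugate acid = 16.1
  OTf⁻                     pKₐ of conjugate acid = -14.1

OTf⁻ > ONs⁻ > OMs⁻ > CF₃COO⁻ > CH₃CH₂O⁻

Lower conjugate-acid pKₐ ⇒ weaker base ⇒ better leaving group.
Sorting by the given values: OTf⁻ (-14.1), ONs⁻ (-3.5), OMs⁻ (-1.9), CF₃COO⁻ (0.1), CH₃CH₂O⁻ (16.1).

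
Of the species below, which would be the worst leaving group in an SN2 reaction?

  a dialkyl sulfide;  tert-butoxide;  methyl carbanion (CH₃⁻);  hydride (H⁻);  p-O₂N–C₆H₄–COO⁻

The more stable X⁻ (or X) is on its own — i.e. the weaker a base it is — the better a leaving group it makes.
a dialkyl sulfide: pKₐ(R'₂SH⁺) ≈ -7
p-O₂N–C₆H₄–COO⁻: pKₐ(p-nitrobenzoic acid) ≈ 3.4
tert-butoxide: pKₐ(t-BuOH) ≈ 18
hydride (H⁻): pKₐ(H₂) ≈ 36
methyl carbanion (CH₃⁻): pKₐ(CH₄) ≈ 48

methyl carbanion (CH₃⁻)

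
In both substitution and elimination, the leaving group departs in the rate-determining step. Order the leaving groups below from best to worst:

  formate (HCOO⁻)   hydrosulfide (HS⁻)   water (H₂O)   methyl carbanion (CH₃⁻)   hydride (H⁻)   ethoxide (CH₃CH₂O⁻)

The more stable X⁻ (or X) is on its own — i.e. the weaker a base it is — the better a leaving group it makes.
water (H₂O): pKₐ(H₃O⁺) ≈ -1.7
formate (HCOO⁻): pKₐ(HCOOH) ≈ 3.8 — resonance-stabilised carboxylate
hydrosulfide (HS⁻): pKₐ(H₂S) ≈ 7
ethoxide (CH₃CH₂O⁻): pKₐ(CH₃CH₂OH) ≈ 16
hydride (H⁻): pKₐ(H₂) ≈ 36 — extremely strong base; leaves only in special hydride-transfer contexts
methyl carbanion (CH₃⁻): pKₐ(CH₄) ≈ 48

water (H₂O) > formate (HCOO⁻) > hydrosulfide (HS⁻) > ethoxide (CH₃CH₂O⁻) > hydride (H⁻) > methyl carbanion (CH₃⁻)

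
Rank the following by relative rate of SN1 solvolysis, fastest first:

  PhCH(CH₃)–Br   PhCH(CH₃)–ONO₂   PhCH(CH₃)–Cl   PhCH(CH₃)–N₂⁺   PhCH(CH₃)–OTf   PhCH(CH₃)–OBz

Identical carbon frameworks mean the comparison reduces to leaving-group quality.
Rank by basicity of the departing species: weakest base leaves most easily.
PhCH(CH₃)–N₂⁺ loses N₂: no meaningful conjugate acid; N₂ departs as an exceptionally stable neutral molecule
PhCH(CH₃)–OTf loses OTf⁻: pKₐ(CF₃SO₃H (triflic acid)) ≈ -14
PhCH(CH₃)–Br loses Br⁻: pKₐ(HBr) ≈ -9
PhCH(CH₃)–Cl loses Cl⁻: pKₐ(HCl) ≈ -7
PhCH(CH₃)–ONO₂ loses NO₃⁻: pKₐ(HNO₃) ≈ -1.3
PhCH(CH₃)–OBz loses PhCOO⁻: pKₐ(C₆H₅COOH) ≈ 4.2

PhCH(CH₃)–N₂⁺ > PhCH(CH₃)–OTf > PhCH(CH₃)–Br > PhCH(CH₃)–Cl > PhCH(CH₃)–ONO₂ > PhCH(CH₃)–OBz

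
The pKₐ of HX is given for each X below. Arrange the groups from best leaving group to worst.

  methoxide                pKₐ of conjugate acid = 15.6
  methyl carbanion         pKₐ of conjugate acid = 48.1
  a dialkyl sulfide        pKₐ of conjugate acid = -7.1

Lower conjugate-acid pKₐ ⇒ weaker base ⇒ better leaving group.
Sorting by the given values: a dialkyl sulfide (-7.1), methoxide (15.6), methyl carbanion (48.1).

a dialkyl sulfide > methoxide > methyl carbanion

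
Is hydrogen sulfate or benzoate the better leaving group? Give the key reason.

hydrogen sulfate is the better leaving group.
pKₐ(H₂SO₄) ≈ -3 versus pKₐ(C₆H₅COOH) ≈ 4.2: hydrogen sulfate is the much weaker base.
Conjugate base of a strong mineral acid.

hydrogen sulfate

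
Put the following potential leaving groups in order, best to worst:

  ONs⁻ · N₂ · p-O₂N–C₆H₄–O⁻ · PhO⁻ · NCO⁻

N₂ > ONs⁻ > NCO⁻ > p-O₂N–C₆H₄–O⁻ > PhO⁻

Rank by basicity of the departing species: weakest base leaves most easily.
N₂: no meaningful conjugate acid; N₂ departs as an exceptionally stable neutral molecule
ONs⁻: pKₐ(p-O₂NC₆H₄SO₃H) ≈ -3.5 — p-nitro group further stabilises the sulfonate
NCO⁻: pKₐ(HOCN) ≈ 3.5 — resonance between N and O
p-O₂N–C₆H₄–O⁻: pKₐ(p-nitrophenol) ≈ 7.2 — nitro group delocalises the charge; the classic chromogenic LG
PhO⁻: pKₐ(C₆H₅OH (phenol)) ≈ 10 — resonance into the ring helps, but still a poor LG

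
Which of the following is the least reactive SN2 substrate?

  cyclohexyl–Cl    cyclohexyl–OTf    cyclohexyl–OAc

Same R in every case — rank the leaving groups.
A good leaving group is a weak base: the lower the pKₐ of its conjugate acid, the more readily it departs.
cyclohexyl–OTf loses OTf⁻: pKₐ(CF₃SO₃H (triflic acid)) ≈ -14
cyclohexyl–Cl loses Cl⁻: pKₐ(HCl) ≈ -7
cyclohexyl–OAc loses AcO⁻: pKₐ(CH₃COOH) ≈ 4.8

cyclohexyl–OAc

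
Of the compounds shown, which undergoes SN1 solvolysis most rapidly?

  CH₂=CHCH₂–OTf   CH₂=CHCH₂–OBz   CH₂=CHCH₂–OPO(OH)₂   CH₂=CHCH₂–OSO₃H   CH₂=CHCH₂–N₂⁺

CH₂=CHCH₂–N₂⁺

With the same alkyl group throughout, only the leaving group differentiates the rates.
Leaving-group ability tracks the stability of the departed species; conjugate-acid pKₐ is the usual yardstick (lower pKₐ → better LG).
CH₂=CHCH₂–N₂⁺ loses N₂: no meaningful conjugate acid; N₂ departs as an exceptionally stable neutral molecule
CH₂=CHCH₂–OTf loses OTf⁻: pKₐ(CF₃SO₃H (triflic acid)) ≈ -14
CH₂=CHCH₂–OSO₃H loses HSO₄⁻: pKₐ(H₂SO₄) ≈ -3
CH₂=CHCH₂–OPO(OH)₂ loses H₂PO₄⁻: pKₐ(H₃PO₄) ≈ 2.1
CH₂=CHCH₂–OBz loses PhCOO⁻: pKₐ(C₆H₅COOH) ≈ 4.2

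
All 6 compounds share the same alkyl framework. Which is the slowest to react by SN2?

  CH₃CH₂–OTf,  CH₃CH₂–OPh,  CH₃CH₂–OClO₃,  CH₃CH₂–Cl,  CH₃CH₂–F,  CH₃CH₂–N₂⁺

With the same alkyl group throughout, only the leaving group differentiates the rates.
A good leaving group is a weak base: the lower the pKₐ of its conjugate acid, the more readily it departs.
CH₃CH₂–N₂⁺ loses N₂: no meaningful conjugate acid; N₂ departs as an exceptionally stable neutral molecule
CH₃CH₂–OTf loses OTf⁻: pKₐ(CF₃SO₃H (triflic acid)) ≈ -14
CH₃CH₂–OClO₃ loses ClO₄⁻: pKₐ(HClO₄) ≈ -10
CH₃CH₂–Cl loses Cl⁻: pKₐ(HCl) ≈ -7
CH₃CH₂–F loses F⁻: pKₐ(HF) ≈ 3.2
CH₃CH₂–OPh loses PhO⁻: pKₐ(C₆H₅OH (phenol)) ≈ 10

CH₃CH₂–OPh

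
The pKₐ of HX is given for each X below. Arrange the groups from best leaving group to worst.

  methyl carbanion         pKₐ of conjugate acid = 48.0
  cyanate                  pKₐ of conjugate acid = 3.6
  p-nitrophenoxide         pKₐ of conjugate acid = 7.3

Lower conjugate-acid pKₐ ⇒ weaker base ⇒ better leaving group.
Sorting by the given values: cyanate (3.6), p-nitrophenoxide (7.3), methyl carbanion (48.0).

cyanate > p-nitrophenoxide > methyl carbanion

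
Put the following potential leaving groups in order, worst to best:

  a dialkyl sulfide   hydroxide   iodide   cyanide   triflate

hydroxide < cyanide < a dialkyl sulfide < iodide < triflate

triflate: pKₐ(CF₃SO₃H (triflic acid)) ≈ -14
iodide: pKₐ(HI) ≈ -10
a dialkyl sulfide: pKₐ(R'₂SH⁺) ≈ -7
cyanide: pKₐ(HCN) ≈ 9.2
hydroxide: pKₐ(H₂O) ≈ 15.7
The question asks for worst first, so the sequence is read in increasing leaving-group ability.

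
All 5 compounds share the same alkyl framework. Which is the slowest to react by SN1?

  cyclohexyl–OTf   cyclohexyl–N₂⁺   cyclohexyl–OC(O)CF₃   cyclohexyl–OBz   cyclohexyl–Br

cyclohexyl–OBz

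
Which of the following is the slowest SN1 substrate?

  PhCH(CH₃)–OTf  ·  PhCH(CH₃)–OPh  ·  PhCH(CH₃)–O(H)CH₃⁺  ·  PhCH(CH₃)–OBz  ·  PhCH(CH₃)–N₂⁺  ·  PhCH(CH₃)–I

PhCH(CH₃)–OPh

Same R in every case — rank the leaving groups.
The more stable X⁻ (or X) is on its own — i.e. the weaker a base it is — the better a leaving group it makes.
PhCH(CH₃)–N₂⁺ loses N₂: no meaningful conjugate acid; N₂ departs as an exceptionally stable neutral molecule
PhCH(CH₃)–OTf loses OTf⁻: pKₐ(CF₃SO₃H (triflic acid)) ≈ -14
PhCH(CH₃)–I loses I⁻: pKₐ(HI) ≈ -10
PhCH(CH₃)–O(H)CH₃⁺ loses R'OH: pKₐ(R'OH₂⁺) ≈ -2.4
PhCH(CH₃)–OBz loses PhCOO⁻: pKₐ(C₆H₅COOH) ≈ 4.2
PhCH(CH₃)–OPh loses PhO⁻: pKₐ(C₆H₅OH (phenol)) ≈ 10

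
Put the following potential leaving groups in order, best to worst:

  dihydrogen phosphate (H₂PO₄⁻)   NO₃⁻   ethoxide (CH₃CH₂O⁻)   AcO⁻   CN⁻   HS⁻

The more stable X⁻ (or X) is on its own — i.e. the weaker a base it is — the better a leaving group it makes.
NO₃⁻: pKₐ(HNO₃) ≈ -1.3
dihydrogen phosphate (H₂PO₄⁻): pKₐ(H₃PO₄) ≈ 2.1 — moderate base; biological leaving group after further activation
AcO⁻: pKₐ(CH₃COOH) ≈ 4.8 — resonance-stabilised but still a weak base
HS⁻: pKₐ(H₂S) ≈ 7 — larger and more polarisable than the oxygen analogue
CN⁻: pKₐ(HCN) ≈ 9.2 — sp carbon stabilises the charge somewhat, but still a poor LG
ethoxide (CH₃CH₂O⁻): pKₐ(CH₃CH₂OH) ≈ 16 — strong base; alkoxides do not leave unassisted

NO₃⁻ > dihydrogen phosphate (H₂PO₄⁻) > AcO⁻ > HS⁻ > CN⁻ > ethoxide (CH₃CH₂O⁻)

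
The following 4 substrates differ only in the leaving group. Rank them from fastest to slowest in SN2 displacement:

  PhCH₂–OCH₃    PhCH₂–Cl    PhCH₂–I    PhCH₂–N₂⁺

PhCH₂–N₂⁺ > PhCH₂–I > PhCH₂–Cl > PhCH₂–OCH₃

The skeletons are identical, so relative rate is governed entirely by leaving-group ability.
A good leaving group is a weak base: the lower the pKₐ of its conjugate acid, the more readily it departs.
PhCH₂–N₂⁺ loses N₂: no meaningful conjugate acid; N₂ departs as an exceptionally stable neutral molecule
PhCH₂–I loses I⁻: pKₐ(HI) ≈ -10
PhCH₂–Cl loses Cl⁻: pKₐ(HCl) ≈ -7
PhCH₂–OCH₃ loses CH₃O⁻: pKₐ(CH₃OH) ≈ 15.5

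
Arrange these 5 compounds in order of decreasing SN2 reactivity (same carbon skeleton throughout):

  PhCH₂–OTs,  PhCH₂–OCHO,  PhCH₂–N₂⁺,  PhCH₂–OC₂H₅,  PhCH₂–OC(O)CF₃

PhCH₂–N₂⁺ > PhCH₂–OTs > PhCH₂–OC(O)CF₃ > PhCH₂–OCHO > PhCH₂–OC₂H₅

Identical carbon frameworks mean the comparison reduces to leaving-group quality.
Rank by basicity of the departing species: weakest base leaves most easily.
PhCH₂–N₂⁺ loses N₂: no meaningful conjugate acid; N₂ departs as an exceptionally stable neutral molecule
PhCH₂–OTs loses OTs⁻: pKₐ(p-CH₃C₆H₄SO₃H (TsOH)) ≈ -2.8
PhCH₂–OC(O)CF₃ loses CF₃COO⁻: pKₐ(CF₃COOH) ≈ 0.2
PhCH₂–OCHO loses HCOO⁻: pKₐ(HCOOH) ≈ 3.8
PhCH₂–OC₂H₅ loses CH₃CH₂O⁻: pKₐ(CH₃CH₂OH) ≈ 16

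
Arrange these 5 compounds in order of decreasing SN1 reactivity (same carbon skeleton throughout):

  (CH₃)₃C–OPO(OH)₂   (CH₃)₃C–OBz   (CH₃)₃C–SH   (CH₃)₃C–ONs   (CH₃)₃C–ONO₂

The skeletons are identical, so relative rate is governed entirely by leaving-group ability.
A good leaving group is a weak base: the lower the pKₐ of its conjugate acid, the more readily it departs.
(CH₃)₃C–ONs loses ONs⁻: pKₐ(p-O₂NC₆H₄SO₃H) ≈ -3.5
(CH₃)₃C–ONO₂ loses NO₃⁻: pKₐ(HNO₃) ≈ -1.3
(CH₃)₃C–OPO(OH)₂ loses H₂PO₄⁻: pKₐ(H₃PO₄) ≈ 2.1
(CH₃)₃C–OBz loses PhCOO⁻: pKₐ(C₆H₅COOH) ≈ 4.2
(CH₃)₃C–SH loses HS⁻: pKₐ(H₂S) ≈ 7

(CH₃)₃C–ONs > (CH₃)₃C–ONO₂ > (CH₃)₃C–OPO(OH)₂ > (CH₃)₃C–OBz > (CH₃)₃C–SH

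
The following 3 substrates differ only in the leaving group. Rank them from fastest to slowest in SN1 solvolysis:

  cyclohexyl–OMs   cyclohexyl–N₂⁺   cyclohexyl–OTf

Identical carbon frameworks mean the comparison reduces to leaving-group quality.
The more stable X⁻ (or X) is on its own — i.e. the weaker a base it is — the better a leaving group it makes.
cyclohexyl–N₂⁺ loses N₂: no meaningful conjugate acid; N₂ departs as an exceptionally stable neutral molecule
cyclohexyl–OTf loses OTf⁻: pKₐ(CF₃SO₃H (triflic acid)) ≈ -14
cyclohexyl–OMs loses OMs⁻: pKₐ(CH₃SO₃H (MsOH)) ≈ -1.9

cyclohexyl–N₂⁺ > cyclohexyl–OTf > cyclohexyl–OMs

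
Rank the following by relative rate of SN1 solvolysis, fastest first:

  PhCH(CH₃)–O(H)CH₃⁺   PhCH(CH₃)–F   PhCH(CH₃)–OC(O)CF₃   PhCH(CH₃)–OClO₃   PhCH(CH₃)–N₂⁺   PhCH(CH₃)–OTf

The skeletons are identical, so relative rate is governed entirely by leaving-group ability.
Rank by basicity of the departing species: weakest base leaves most easily.
PhCH(CH₃)–N₂⁺ loses N₂: no meaningful conjugate acid; N₂ departs as an exceptionally stable neutral molecule
PhCH(CH₃)–OTf loses OTf⁻: pKₐ(CF₃SO₃H (triflic acid)) ≈ -14
PhCH(CH₃)–OClO₃ loses ClO₄⁻: pKₐ(HClO₄) ≈ -10
PhCH(CH₃)–O(H)CH₃⁺ loses R'OH: pKₐ(R'OH₂⁺) ≈ -2.4
PhCH(CH₃)–OC(O)CF₃ loses CF₃COO⁻: pKₐ(CF₃COOH) ≈ 0.2
PhCH(CH₃)–F loses F⁻: pKₐ(HF) ≈ 3.2

PhCH(CH₃)–N₂⁺ > PhCH(CH₃)–OTf > PhCH(CH₃)–OClO₃ > PhCH(CH₃)–O(H)CH₃⁺ > PhCH(CH₃)–OC(O)CF₃ > PhCH(CH₃)–F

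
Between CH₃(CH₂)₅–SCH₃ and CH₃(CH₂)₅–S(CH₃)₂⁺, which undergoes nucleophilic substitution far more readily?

CH₃(CH₂)₅–S(CH₃)₂⁺

From CH₃(CH₂)₅–SCH₃ the departing group would be RS⁻ (pKₐ(RSH (a thiol)) ≈ 10.5). Moderately basic; rarely leaves without activation.
From CH₃(CH₂)₅–S(CH₃)₂⁺ the leaving group is SR'₂ (pKₐ(R'₂SH⁺) ≈ -7). Neutral; leaves from a sulfonium salt (R–SR'₂⁺).
(In practice CH₃(CH₂)₅–S(CH₃)₂⁺ is made from CH₃(CH₂)₅–SCH₃ by S-methylation with CH₃I, allowing neutral dimethyl sulfide, rather than methanethiolate, to depart.)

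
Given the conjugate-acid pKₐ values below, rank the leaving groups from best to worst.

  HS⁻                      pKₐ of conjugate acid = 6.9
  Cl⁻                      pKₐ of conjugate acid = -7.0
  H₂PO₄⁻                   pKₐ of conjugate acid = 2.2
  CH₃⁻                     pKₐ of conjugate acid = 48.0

Lower conjugate-acid pKₐ ⇒ weaker base ⇒ better leaving group.
Sorting by the given values: Cl⁻ (-7.0), H₂PO₄⁻ (2.2), HS⁻ (6.9), CH₃⁻ (48.0).

Cl⁻ > H₂PO₄⁻ > HS⁻ > CH₃⁻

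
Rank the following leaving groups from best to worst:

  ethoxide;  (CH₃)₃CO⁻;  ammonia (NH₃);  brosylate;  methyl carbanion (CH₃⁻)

brosylate > ammonia (NH₃) > ethoxide > (CH₃)₃CO⁻ > methyl carbanion (CH₃⁻)

A good leaving group is a weak base: the lower the pKₐ of its conjugate acid, the more readily it departs.
brosylate: pKₐ(p-BrC₆H₄SO₃H) ≈ -2.8
ammonia (NH₃): pKₐ(NH₄⁺) ≈ 9.2
ethoxide: pKₐ(CH₃CH₂OH) ≈ 16
(CH₃)₃CO⁻: pKₐ(t-BuOH) ≈ 18
methyl carbanion (CH₃⁻): pKₐ(CH₄) ≈ 48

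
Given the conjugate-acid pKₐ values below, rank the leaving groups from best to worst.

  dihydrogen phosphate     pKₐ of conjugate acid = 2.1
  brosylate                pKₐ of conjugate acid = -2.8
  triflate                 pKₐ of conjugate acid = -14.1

triflate > brosylate > dihydrogen phosphate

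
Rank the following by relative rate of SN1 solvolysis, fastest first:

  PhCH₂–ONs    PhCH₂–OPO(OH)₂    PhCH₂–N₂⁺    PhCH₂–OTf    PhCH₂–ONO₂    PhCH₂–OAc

Identical carbon frameworks mean the comparison reduces to leaving-group quality.
Rank by basicity of the departing species: weakest base leaves most easily.
PhCH₂–N₂⁺ loses N₂: no meaningful conjugate acid; N₂ departs as an exceptionally stable neutral molecule
PhCH₂–OTf loses OTf⁻: pKₐ(CF₃SO₃H (triflic acid)) ≈ -14
PhCH₂–ONs loses ONs⁻: pKₐ(p-O₂NC₆H₄SO₃H) ≈ -3.5
PhCH₂–ONO₂ loses NO₃⁻: pKₐ(HNO₃) ≈ -1.3
PhCH₂–OPO(OH)₂ loses H₂PO₄⁻: pKₐ(H₃PO₄) ≈ 2.1
PhCH₂–OAc loses AcO⁻: pKₐ(CH₃COOH) ≈ 4.8

PhCH₂–N₂⁺ > PhCH₂–OTf > PhCH₂–ONs > PhCH₂–ONO₂ > PhCH₂–OPO(OH)₂ > PhCH₂–OAc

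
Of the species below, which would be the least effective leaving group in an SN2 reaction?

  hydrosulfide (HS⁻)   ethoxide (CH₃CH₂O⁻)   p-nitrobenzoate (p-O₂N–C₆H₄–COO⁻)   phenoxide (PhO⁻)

ethoxide (CH₃CH₂O⁻)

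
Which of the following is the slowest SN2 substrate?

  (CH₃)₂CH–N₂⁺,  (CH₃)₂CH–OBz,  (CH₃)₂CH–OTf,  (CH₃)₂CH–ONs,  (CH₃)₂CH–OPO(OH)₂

(CH₃)₂CH–OBz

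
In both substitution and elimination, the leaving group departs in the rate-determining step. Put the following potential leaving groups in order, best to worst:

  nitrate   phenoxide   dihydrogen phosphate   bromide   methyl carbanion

bromide > nitrate > dihydrogen phosphate > phenoxide > methyl carbanion

bromide: pKₐ(HBr) ≈ -9 — weak base; good leaving group
nitrate: pKₐ(HNO₃) ≈ -1.3 — resonance-delocalised over three oxygens
dihydrogen phosphate: pKₐ(H₃PO₄) ≈ 2.1 — moderate base; biological leaving group after further activation
phenoxide: pKₐ(C₆H₅OH (phenol)) ≈ 10 — resonance into the ring helps, but still a poor LG
methyl carbanion: pKₐ(CH₄) ≈ 48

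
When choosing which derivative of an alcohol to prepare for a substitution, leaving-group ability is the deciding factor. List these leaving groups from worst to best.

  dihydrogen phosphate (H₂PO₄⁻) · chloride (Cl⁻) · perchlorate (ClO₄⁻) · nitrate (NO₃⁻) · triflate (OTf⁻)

dihydrogen phosphate (H₂PO₄⁻) < nitrate (NO₃⁻) < chloride (Cl⁻) < perchlorate (ClO₄⁻) < triflate (OTf⁻)

A good leaving group is a weak base: the lower the pKₐ of its conjugate acid, the more readily it departs.
triflate (OTf⁻): pKₐ(CF₃SO₃H (triflic acid)) ≈ -14
perchlorate (ClO₄⁻): pKₐ(HClO₄) ≈ -10
chloride (Cl⁻): pKₐ(HCl) ≈ -7
nitrate (NO₃⁻): pKₐ(HNO₃) ≈ -1.3
dihydrogen phosphate (H₂PO₄⁻): pKₐ(H₃PO₄) ≈ 2.1
The question asks for worst first, so the sequence is read in increasing leaving-group ability.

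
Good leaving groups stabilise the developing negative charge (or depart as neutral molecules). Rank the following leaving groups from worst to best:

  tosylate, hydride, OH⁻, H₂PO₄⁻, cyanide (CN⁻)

tosylate: pKₐ(p-CH₃C₆H₄SO₃H (TsOH)) ≈ -2.8 — resonance-delocalised arenesulfonate
H₂PO₄⁻: pKₐ(H₃PO₄) ≈ 2.1
cyanide (CN⁻): pKₐ(HCN) ≈ 9.2 — sp carbon stabilises the charge somewhat, but still a poor LG
OH⁻: pKₐ(H₂O) ≈ 15.7 — strong base; essentially never leaves without prior activation
hydride: pKₐ(H₂) ≈ 36 — extremely strong base; leaves only in special hydride-transfer contexts
Reversing gives the worst-to-best order requested.

hydride < OH⁻ < cyanide (CN⁻) < H₂PO₄⁻ < tosylate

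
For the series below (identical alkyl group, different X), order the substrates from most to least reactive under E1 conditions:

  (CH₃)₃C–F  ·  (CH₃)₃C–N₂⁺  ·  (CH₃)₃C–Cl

(CH₃)₃C–N₂⁺ > (CH₃)₃C–Cl > (CH₃)₃C–F

With the same alkyl group throughout, only the leaving group differentiates the rates.
Rank by basicity of the departing species: weakest base leaves most easily.
(CH₃)₃C–N₂⁺ loses N₂: no meaningful conjugate acid; N₂ departs as an exceptionally stable neutral molecule
(CH₃)₃C–Cl loses Cl⁻: pKₐ(HCl) ≈ -7
(CH₃)₃C–F loses F⁻: pKₐ(HF) ≈ 3.2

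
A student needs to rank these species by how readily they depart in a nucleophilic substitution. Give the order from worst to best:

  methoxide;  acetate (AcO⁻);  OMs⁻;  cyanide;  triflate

triflate: pKₐ(CF₃SO₃H (triflic acid)) ≈ -14
OMs⁻: pKₐ(CH₃SO₃H (MsOH)) ≈ -1.9
acetate (AcO⁻): pKₐ(CH₃COOH) ≈ 4.8
cyanide: pKₐ(HCN) ≈ 9.2
methoxide: pKₐ(CH₃OH) ≈ 15.5
Listed from poorest to best leaving group as asked.

methoxide < cyanide < acetate (AcO⁻) < OMs⁻ < triflate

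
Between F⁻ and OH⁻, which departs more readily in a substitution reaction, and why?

F⁻

F⁻ is the better leaving group.
pKₐ(HF) ≈ 3.2 versus pKₐ(H₂O) ≈ 15.7: F⁻ is the much weaker base.
Small and strongly basic; the poor halide leaving group.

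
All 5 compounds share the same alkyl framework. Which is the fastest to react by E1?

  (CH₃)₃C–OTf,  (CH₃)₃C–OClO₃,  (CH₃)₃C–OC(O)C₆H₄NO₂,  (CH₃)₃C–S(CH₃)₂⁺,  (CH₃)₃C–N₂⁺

(CH₃)₃C–N₂⁺

The skeletons are identical, so relative rate is governed entirely by leaving-group ability.
Leaving-group ability tracks the stability of the departed species; conjugate-acid pKₐ is the usual yardstick (lower pKₐ → better LG).
(CH₃)₃C–N₂⁺ loses N₂: no meaningful conjugate acid; N₂ departs as an exceptionally stable neutral molecule
(CH₃)₃C–OTf loses OTf⁻: pKₐ(CF₃SO₃H (triflic acid)) ≈ -14
(CH₃)₃C–OClO₃ loses ClO₄⁻: pKₐ(HClO₄) ≈ -10
(CH₃)₃C–S(CH₃)₂⁺ loses SR'₂: pKₐ(R'₂SH⁺) ≈ -7
(CH₃)₃C–OC(O)C₆H₄NO₂ loses p-O₂N–C₆H₄–COO⁻: pKₐ(p-nitrobenzoic acid) ≈ 3.4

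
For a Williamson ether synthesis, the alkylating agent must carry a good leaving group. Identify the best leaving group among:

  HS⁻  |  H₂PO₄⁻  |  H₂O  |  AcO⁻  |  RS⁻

Rank by basicity of the departing species: weakest base leaves most easily.
H₂O: pKₐ(H₃O⁺) ≈ -1.7
H₂PO₄⁻: pKₐ(H₃PO₄) ≈ 2.1
AcO⁻: pKₐ(CH₃COOH) ≈ 4.8
HS⁻: pKₐ(H₂S) ≈ 7
RS⁻: pKₐ(RSH (a thiol)) ≈ 10.5

H₂O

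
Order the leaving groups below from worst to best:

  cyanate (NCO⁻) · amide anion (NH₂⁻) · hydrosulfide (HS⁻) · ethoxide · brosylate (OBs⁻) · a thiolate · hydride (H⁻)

Leaving-group ability tracks the stability of the departed species; conjugate-acid pKₐ is the usual yardstick (lower pKₐ → better LG).
brosylate (OBs⁻): pKₐ(p-BrC₆H₄SO₃H) ≈ -2.8
cyanate (NCO⁻): pKₐ(HOCN) ≈ 3.5
hydrosulfide (HS⁻): pKₐ(H₂S) ≈ 7
a thiolate: pKₐ(RSH (a thiol)) ≈ 10.5
ethoxide: pKₐ(CH₃CH₂OH) ≈ 16
hydride (H⁻): pKₐ(H₂) ≈ 36
amide anion (NH₂⁻): pKₐ(NH₃) ≈ 38
Listed from poorest to best leaving group as asked.

amide anion (NH₂⁻) < hydride (H⁻) < ethoxide < a thiolate < hydrosulfide (HS⁻) < cyanate (NCO⁻) < brosylate (OBs⁻)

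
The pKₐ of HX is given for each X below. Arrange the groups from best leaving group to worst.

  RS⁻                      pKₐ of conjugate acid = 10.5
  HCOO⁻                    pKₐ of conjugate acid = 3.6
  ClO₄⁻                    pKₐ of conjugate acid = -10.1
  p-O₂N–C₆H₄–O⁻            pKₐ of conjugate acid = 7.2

Lower conjugate-acid pKₐ ⇒ weaker base ⇒ better leaving group.
Sorting by the given values: ClO₄⁻ (-10.1), HCOO⁻ (3.6), p-O₂N–C₆H₄–O⁻ (7.2), RS⁻ (10.5).

ClO₄⁻ > HCOO⁻ > p-O₂N–C₆H₄–O⁻ > RS⁻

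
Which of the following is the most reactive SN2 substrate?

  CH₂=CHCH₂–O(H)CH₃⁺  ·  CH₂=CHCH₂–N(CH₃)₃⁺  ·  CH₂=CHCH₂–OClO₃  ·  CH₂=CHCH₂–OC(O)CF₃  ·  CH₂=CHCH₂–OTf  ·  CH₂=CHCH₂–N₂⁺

CH₂=CHCH₂–N₂⁺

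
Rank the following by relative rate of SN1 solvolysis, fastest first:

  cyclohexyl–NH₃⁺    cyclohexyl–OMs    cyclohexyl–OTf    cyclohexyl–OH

cyclohexyl–OTf > cyclohexyl–OMs > cyclohexyl–NH₃⁺ > cyclohexyl–OH

Same R in every case — rank the leaving groups.
Rank by basicity of the departing species: weakest base leaves most easily.
cyclohexyl–OTf loses OTf⁻: pKₐ(CF₃SO₃H (triflic acid)) ≈ -14
cyclohexyl–OMs loses OMs⁻: pKₐ(CH₃SO₃H (MsOH)) ≈ -1.9
cyclohexyl–NH₃⁺ loses NH₃: pKₐ(NH₄⁺) ≈ 9.2
cyclohexyl–OH loses OH⁻: pKₐ(H₂O) ≈ 15.7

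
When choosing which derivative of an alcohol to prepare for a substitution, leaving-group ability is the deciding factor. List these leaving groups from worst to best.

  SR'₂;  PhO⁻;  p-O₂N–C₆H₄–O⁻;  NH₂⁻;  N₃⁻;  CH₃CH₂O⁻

NH₂⁻ < CH₃CH₂O⁻ < PhO⁻ < p-O₂N–C₆H₄–O⁻ < N₃⁻ < SR'₂

A good leaving group is a weak base: the lower the pKₐ of its conjugate acid, the more readily it departs.
SR'₂: pKₐ(R'₂SH⁺) ≈ -7
N₃⁻: pKₐ(HN₃) ≈ 4.7 — linear, resonance-stabilised
p-O₂N–C₆H₄–O⁻: pKₐ(p-nitrophenol) ≈ 7.2
PhO⁻: pKₐ(C₆H₅OH (phenol)) ≈ 10
CH₃CH₂O⁻: pKₐ(CH₃CH₂OH) ≈ 16 — strong base; alkoxides do not leave unassisted
NH₂⁻: pKₐ(NH₃) ≈ 38 — extremely strong base; never a leaving group
Reversing gives the worst-to-best order requested.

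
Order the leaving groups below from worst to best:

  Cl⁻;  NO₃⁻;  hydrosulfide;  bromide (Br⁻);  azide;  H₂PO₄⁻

Rank by basicity of the departing species: weakest base leaves most easily.
bromide (Br⁻): pKₐ(HBr) ≈ -9
Cl⁻: pKₐ(HCl) ≈ -7
NO₃⁻: pKₐ(HNO₃) ≈ -1.3
H₂PO₄⁻: pKₐ(H₃PO₄) ≈ 2.1
azide: pKₐ(HN₃) ≈ 4.7
hydrosulfide: pKₐ(H₂S) ≈ 7
Listed from poorest to best leaving group as asked.

hydrosulfide < azide < H₂PO₄⁻ < NO₃⁻ < Cl⁻ < bromide (Br⁻)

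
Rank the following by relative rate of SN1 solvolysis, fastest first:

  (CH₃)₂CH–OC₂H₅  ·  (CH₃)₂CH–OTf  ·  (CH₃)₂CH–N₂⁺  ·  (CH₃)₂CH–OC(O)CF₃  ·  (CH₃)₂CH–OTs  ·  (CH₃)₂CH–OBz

(CH₃)₂CH–N₂⁺ > (CH₃)₂CH–OTf > (CH₃)₂CH–OTs > (CH₃)₂CH–OC(O)CF₃ > (CH₃)₂CH–OBz > (CH₃)₂CH–OC₂H₅

The skeletons are identical, so relative rate is governed entirely by leaving-group ability.
Rank by basicity of the departing species: weakest base leaves most easily.
(CH₃)₂CH–N₂⁺ loses N₂: no meaningful conjugate acid; N₂ departs as an exceptionally stable neutral molecule
(CH₃)₂CH–OTf loses OTf⁻: pKₐ(CF₃SO₃H (triflic acid)) ≈ -14
(CH₃)₂CH–OTs loses OTs⁻: pKₐ(p-CH₃C₆H₄SO₃H (TsOH)) ≈ -2.8
(CH₃)₂CH–OC(O)CF₃ loses CF₃COO⁻: pKₐ(CF₃COOH) ≈ 0.2
(CH₃)₂CH–OBz loses PhCOO⁻: pKₐ(C₆H₅COOH) ≈ 4.2
(CH₃)₂CH–OC₂H₅ loses CH₃CH₂O⁻: pKₐ(CH₃CH₂OH) ≈ 16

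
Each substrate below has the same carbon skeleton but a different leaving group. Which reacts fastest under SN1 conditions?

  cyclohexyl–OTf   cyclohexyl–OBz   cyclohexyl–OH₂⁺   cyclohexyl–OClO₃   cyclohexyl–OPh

Identical carbon frameworks mean the comparison reduces to leaving-group quality.
Rank by basicity of the departing species: weakest base leaves most easily.
cyclohexyl–OTf loses OTf⁻: pKₐ(CF₃SO₃H (triflic acid)) ≈ -14
cyclohexyl–OClO₃ loses ClO₄⁻: pKₐ(HClO₄) ≈ -10
cyclohexyl–OH₂⁺ loses H₂O: pKₐ(H₃O⁺) ≈ -1.7
cyclohexyl–OBz loses PhCOO⁻: pKₐ(C₆H₅COOH) ≈ 4.2
cyclohexyl–OPh loses PhO⁻: pKₐ(C₆H₅OH (phenol)) ≈ 10

cyclohexyl–OTf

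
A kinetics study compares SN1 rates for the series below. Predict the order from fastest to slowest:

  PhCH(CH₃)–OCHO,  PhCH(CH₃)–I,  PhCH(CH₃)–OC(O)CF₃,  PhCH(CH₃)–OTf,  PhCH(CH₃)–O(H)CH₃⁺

PhCH(CH₃)–OTf > PhCH(CH₃)–I > PhCH(CH₃)–O(H)CH₃⁺ > PhCH(CH₃)–OC(O)CF₃ > PhCH(CH₃)–OCHO

With the same alkyl group throughout, only the leaving group differentiates the rates.
A good leaving group is a weak base: the lower the pKₐ of its conjugate acid, the more readily it departs.
PhCH(CH₃)–OTf loses OTf⁻: pKₐ(CF₃SO₃H (triflic acid)) ≈ -14
PhCH(CH₃)–I loses I⁻: pKₐ(HI) ≈ -10
PhCH(CH₃)–O(H)CH₃⁺ loses R'OH: pKₐ(R'OH₂⁺) ≈ -2.4
PhCH(CH₃)–OC(O)CF₃ loses CF₃COO⁻: pKₐ(CF₃COOH) ≈ 0.2
PhCH(CH₃)–OCHO loses HCOO⁻: pKₐ(HCOOH) ≈ 3.8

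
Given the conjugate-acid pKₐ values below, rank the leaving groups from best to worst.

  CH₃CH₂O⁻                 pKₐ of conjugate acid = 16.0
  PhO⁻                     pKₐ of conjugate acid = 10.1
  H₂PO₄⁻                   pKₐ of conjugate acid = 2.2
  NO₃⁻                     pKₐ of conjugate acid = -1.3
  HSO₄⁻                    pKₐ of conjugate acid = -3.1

HSO₄⁻ > NO₃⁻ > H₂PO₄⁻ > PhO⁻ > CH₃CH₂O⁻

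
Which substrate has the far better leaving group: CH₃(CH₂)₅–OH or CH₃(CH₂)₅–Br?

From CH₃(CH₂)₅–OH the departing group would be OH⁻ (pKₐ(H₂O) ≈ 15.7). Strong base; essentially never leaves without prior activation.
From CH₃(CH₂)₅–Br the leaving group is Br⁻ (pKₐ(HBr) ≈ -9). Weak base; good leaving group.
(In practice CH₃(CH₂)₅–Br is made from CH₃(CH₂)₅–OH by treatment with PBr₃, replacing the hydroxyl with bromide.)

CH₃(CH₂)₅–Br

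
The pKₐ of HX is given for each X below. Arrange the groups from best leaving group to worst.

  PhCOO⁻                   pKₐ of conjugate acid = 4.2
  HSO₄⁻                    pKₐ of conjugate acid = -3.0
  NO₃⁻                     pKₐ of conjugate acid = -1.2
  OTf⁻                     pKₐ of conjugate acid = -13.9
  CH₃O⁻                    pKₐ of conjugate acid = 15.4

Lower conjugate-acid pKₐ ⇒ weaker base ⇒ better leaving group.
Sorting by the given values: OTf⁻ (-13.9), HSO₄⁻ (-3.0), NO₃⁻ (-1.2), PhCOO⁻ (4.2), CH₃O⁻ (15.4).

OTf⁻ > HSO₄⁻ > NO₃⁻ > PhCOO⁻ > CH₃O⁻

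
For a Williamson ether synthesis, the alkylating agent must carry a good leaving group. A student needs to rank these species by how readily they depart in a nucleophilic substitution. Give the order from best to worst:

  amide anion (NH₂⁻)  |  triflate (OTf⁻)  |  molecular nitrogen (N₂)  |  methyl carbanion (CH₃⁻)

molecular nitrogen (N₂) > triflate (OTf⁻) > amide anion (NH₂⁻) > methyl carbanion (CH₃⁻)

molecular nitrogen (N₂): no meaningful conjugate acid; N₂ departs as an exceptionally stable neutral molecule
triflate (OTf⁻): pKₐ(CF₃SO₃H (triflic acid)) ≈ -14 — charge spread over three oxygens and a CF₃ group; the premier leaving group in synthesis
amide anion (NH₂⁻): pKₐ(NH₃) ≈ 38
methyl carbanion (CH₃⁻): pKₐ(CH₄) ≈ 48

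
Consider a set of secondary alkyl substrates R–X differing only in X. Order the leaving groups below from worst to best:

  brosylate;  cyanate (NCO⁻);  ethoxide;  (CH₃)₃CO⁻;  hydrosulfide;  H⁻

brosylate: pKₐ(p-BrC₆H₄SO₃H) ≈ -2.8 — arenesulfonate with a p-bromo substituent
cyanate (NCO⁻): pKₐ(HOCN) ≈ 3.5
hydrosulfide: pKₐ(H₂S) ≈ 7 — larger and more polarisable than the oxygen analogue
ethoxide: pKₐ(CH₃CH₂OH) ≈ 16
(CH₃)₃CO⁻: pKₐ(t-BuOH) ≈ 18
H⁻: pKₐ(H₂) ≈ 36
The question asks for worst first, so the sequence is read in increasing leaving-group ability.

H⁻ < (CH₃)₃CO⁻ < ethoxide < hydrosulfide < cyanate (NCO⁻) < brosylate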